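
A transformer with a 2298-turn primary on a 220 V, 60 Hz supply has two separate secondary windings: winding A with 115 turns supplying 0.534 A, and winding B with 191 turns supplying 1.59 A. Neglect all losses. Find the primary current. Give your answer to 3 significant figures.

I_p ≈ 0.159 A

V_A = 220 × 115/2298 = 11.010 V; V_B = 220 × 191/2298 = 18.285 V.
P_out = V_A I_A + V_B I_B = 11.010×0.534 + 18.285×1.59 = 5.8791 + 29.074 = 34.953 W.
Ideal ⇒ P_in = P_out, so I_p = P_out/V_p = 34.953/220 = 0.159 A.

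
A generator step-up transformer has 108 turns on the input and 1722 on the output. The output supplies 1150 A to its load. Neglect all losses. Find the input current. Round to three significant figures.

I_in ≈ 18300 A

For an ideal transformer I_in/I_out = N_out/N_in, so I_in = 1150 × 1722/108 = 18300 A.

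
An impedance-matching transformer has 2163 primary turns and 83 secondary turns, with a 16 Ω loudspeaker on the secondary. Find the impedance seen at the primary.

Z_p ≈ 10900 Ω

Z_p = (N_p/N_s)² × Z_s = (2163/83)² × 16 = 10900 Ω.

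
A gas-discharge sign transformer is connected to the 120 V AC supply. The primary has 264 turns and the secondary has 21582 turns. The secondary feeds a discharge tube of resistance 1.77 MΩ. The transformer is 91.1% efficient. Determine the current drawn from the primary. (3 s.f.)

I_p ≈ 0.497 A

V_s = 120 × 21582/264 = 9810.0 V.
I_s = V_s/R = 9810.0/(1.77×10^6) = 0.0055424 A.
P_out = V_s I_s = 9810.0 × 0.0055424 = 54.371 W.
P_in = P_out/η = 54.371/0.911 = 59.682 W.
I_p = P_in/V_p = 59.682/120 = 0.497 A.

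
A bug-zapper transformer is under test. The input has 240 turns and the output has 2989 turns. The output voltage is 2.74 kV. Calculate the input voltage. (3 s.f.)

V_in ≈ 220 V

V_in/V_out = N_in/N_out, so V_in = 2740 × 240/2989 = 220 V.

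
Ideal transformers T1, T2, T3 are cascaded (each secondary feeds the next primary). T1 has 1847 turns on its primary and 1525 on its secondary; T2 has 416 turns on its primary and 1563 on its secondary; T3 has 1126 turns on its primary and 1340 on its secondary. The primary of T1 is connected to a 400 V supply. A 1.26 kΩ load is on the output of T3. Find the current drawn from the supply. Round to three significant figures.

I_supply ≈ 4.33 A

After T1: V = 400.00 × 1525/1847 = 330.27 V.
After T2: V = 330.27 × 1563/416 = 1240.9 V.
After T3: V = 1240.9 × 1340/1126 = 1476.7 V.
I_load = 1476.7/1260 = 1.1720 A, so P_out = 1476.7 × 1.1720 = 1730.7 W.
All ideal ⇒ P_in = P_out, so I_supply = 1730.7/400 = 4.33 A.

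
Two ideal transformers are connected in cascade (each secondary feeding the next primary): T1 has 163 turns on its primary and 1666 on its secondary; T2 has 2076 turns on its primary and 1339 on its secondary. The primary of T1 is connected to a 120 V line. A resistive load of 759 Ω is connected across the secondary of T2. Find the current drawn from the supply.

I_supply ≈ 6.87 A

Secondary of T1: V = 120.00 × 1666/163 = 1226.5 V.
Secondary of T2: V = 1226.5 × 1339/2076 = 791.08 V.
I_load = 791.08/759 = 1.0423 A, so P_out = 791.08 × 1.0423 = 824.52 W.
All ideal ⇒ P_in = P_out, so I_supply = 824.52/120 = 6.87 A.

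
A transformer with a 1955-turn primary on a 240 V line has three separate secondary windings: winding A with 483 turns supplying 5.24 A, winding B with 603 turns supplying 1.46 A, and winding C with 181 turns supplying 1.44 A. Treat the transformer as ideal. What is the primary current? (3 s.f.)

V_A = 240 × 483/1955 = 59.294 V; V_B = 240 × 603/1955 = 74.026 V; V_C = 240 × 181/1955 = 22.220 V.
P_out = V_A I_A + V_B I_B + V_C I_C = 59.294×5.24 + 74.026×1.46 + 22.220×1.44 = 310.70 + 108.08 + 31.997 = 450.78 W.
Ideal ⇒ P_in = P_out, so I_p = P_out/V_p = 450.78/240 = 1.88 A.

I_p ≈ 1.88 A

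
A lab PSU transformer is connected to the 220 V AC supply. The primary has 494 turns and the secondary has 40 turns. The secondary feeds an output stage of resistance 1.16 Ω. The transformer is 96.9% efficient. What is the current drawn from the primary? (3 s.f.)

I_p ≈ 1.28 A

V_s = 220 × 40/494 = 17.814 V.
I_s = V_s/R = 17.814/1.16 = 15.357 A.
P_out = V_s I_s = 17.814 × 15.357 = 273.56 W.
P_in = P_out/η = 273.56/0.969 = 282.31 W.
I_p = P_in/V_p = 282.31/220 = 1.28 A.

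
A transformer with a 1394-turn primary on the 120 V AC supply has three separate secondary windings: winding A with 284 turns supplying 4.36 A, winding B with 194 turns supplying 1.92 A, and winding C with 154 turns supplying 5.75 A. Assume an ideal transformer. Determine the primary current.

V_A = 120 × 284/1394 = 24.448 V; V_B = 120 × 194/1394 = 16.700 V; V_C = 120 × 154/1394 = 13.257 V.
P_out = V_A I_A + V_B I_B + V_C I_C = 24.448×4.36 + 16.700×1.92 + 13.257×5.75 = 106.59 + 32.064 + 76.227 = 214.88 W.
Ideal ⇒ P_in = P_out, so I_p = P_out/V_p = 214.88/120 = 1.79 A.

I_p ≈ 1.79 A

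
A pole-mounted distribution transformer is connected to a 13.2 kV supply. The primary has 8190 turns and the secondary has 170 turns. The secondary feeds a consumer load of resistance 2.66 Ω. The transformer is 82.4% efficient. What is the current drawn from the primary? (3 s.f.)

V_s = 13200 × 170/8190 = 273.99 V.
I_s = V_s/R = 273.99/2.66 = 103.00 A.
P_out = V_s I_s = 273.99 × 103.00 = 28223 W.
P_in = P_out/η = 28223/0.824 = 34251 W.
I_p = P_in/V_p = 34251/13200 = 2.59 A.

I_p ≈ 2.59 A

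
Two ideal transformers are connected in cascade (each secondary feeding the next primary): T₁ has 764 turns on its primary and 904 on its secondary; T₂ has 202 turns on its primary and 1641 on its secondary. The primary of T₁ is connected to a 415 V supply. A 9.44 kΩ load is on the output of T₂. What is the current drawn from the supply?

I_supply ≈ 4.06 A

After T₁: V = 415.00 × 904/764 = 491.05 V.
After T₂: V = 491.05 × 1641/202 = 3989.2 V.
I_load = 3989.2/9440 = 0.42258 A, so P_out = 3989.2 × 0.42258 = 1685.7 W.
All ideal ⇒ P_in = P_out, so I_supply = 1685.7/415 = 4.06 A.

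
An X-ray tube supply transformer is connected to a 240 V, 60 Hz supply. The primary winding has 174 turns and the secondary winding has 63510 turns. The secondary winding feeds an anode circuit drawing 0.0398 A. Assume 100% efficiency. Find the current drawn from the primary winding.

For an ideal transformer I_p N_p = I_s N_s, so I_p = 0.0398 × 63510/174 = 14.5 A.

I_p ≈ 14.5 A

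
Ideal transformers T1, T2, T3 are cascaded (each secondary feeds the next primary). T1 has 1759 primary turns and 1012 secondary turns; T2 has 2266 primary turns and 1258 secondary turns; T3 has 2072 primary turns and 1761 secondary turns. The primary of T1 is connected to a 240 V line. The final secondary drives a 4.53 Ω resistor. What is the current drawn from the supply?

After T1: V = 240.00 × 1012/1759 = 138.08 V.
After T2: V = 138.08 × 1258/2266 = 76.656 V.
After T3: V = 76.656 × 1761/2072 = 65.150 V.
I_load = 65.150/4.53 = 14.382 A, so P_out = 65.150 × 14.382 = 936.99 W.
All ideal ⇒ P_in = P_out, so I_supply = 936.99/240 = 3.90 A.

I_supply ≈ 3.90 A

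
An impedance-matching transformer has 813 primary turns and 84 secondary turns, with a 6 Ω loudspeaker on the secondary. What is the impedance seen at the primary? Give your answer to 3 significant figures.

Z_p ≈ 562 Ω

Z_p = (N_p/N_s)² × Z_s = (813/84)² × 6 = 562 Ω.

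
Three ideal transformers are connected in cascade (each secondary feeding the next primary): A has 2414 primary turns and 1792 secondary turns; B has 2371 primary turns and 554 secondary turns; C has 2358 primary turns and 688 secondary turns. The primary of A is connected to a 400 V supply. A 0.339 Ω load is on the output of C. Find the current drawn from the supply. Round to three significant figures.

I_supply ≈ 3.02 A

Secondary of A: V = 400.00 × 1792/2414 = 296.93 V.
Secondary of B: V = 296.93 × 554/2371 = 69.381 V.
Secondary of C: V = 69.381 × 688/2358 = 20.243 V.
I_load = 20.243/0.339 = 59.715 A, so P_out = 20.243 × 59.715 = 1208.8 W.
All ideal ⇒ P_in = P_out, so I_supply = 1208.8/400 = 3.02 A.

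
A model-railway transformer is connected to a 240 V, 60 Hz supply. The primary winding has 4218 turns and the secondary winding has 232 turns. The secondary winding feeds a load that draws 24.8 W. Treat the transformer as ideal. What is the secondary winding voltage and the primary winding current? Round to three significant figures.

V_s ≈ 13.2 V, I_p ≈ 0.103 A

V_s = V_p × N_s/N_p = 240 × 232/4218 = 13.201 V.
I_s = P/V_s = 24.8/13.201 = 1.8787 A.
I_p = I_s × N_s/N_p = 1.8787 × 232/4218 = 0.103 A.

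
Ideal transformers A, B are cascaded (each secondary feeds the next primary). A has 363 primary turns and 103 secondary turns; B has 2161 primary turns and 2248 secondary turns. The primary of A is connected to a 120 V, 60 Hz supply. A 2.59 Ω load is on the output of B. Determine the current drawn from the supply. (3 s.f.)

I_supply ≈ 4.04 A

Secondary of A: V = 120.00 × 103/363 = 34.050 V.
Secondary of B: V = 34.050 × 2248/2161 = 35.420 V.
I_load = 35.420/2.59 = 13.676 A, so P_out = 35.420 × 13.676 = 484.40 W.
All ideal ⇒ P_in = P_out, so I_supply = 484.40/120 = 4.04 A.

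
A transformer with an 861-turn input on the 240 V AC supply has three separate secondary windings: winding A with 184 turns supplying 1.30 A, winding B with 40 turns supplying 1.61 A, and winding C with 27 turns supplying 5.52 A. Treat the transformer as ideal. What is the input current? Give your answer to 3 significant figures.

I_in ≈ 0.526 A

V_A = 240 × 184/861 = 51.289 V; V_B = 240 × 40/861 = 11.150 V; V_C = 240 × 27/861 = 7.5261 V.
P_out = V_A I_A + V_B I_B + V_C I_C = 51.289×1.30 + 11.150×1.61 + 7.5261×5.52 = 66.676 + 17.951 + 41.544 = 126.17 W.
Ideal ⇒ P_in = P_out, so I_in = P_out/V_in = 126.17/240 = 0.526 A.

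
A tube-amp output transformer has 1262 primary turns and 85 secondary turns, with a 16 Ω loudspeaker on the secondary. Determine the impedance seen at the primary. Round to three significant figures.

Z_p = (N_p/N_s)² × Z_s = (1262/85)² × 16 = 3530 Ω.

Z_p ≈ 3530 Ω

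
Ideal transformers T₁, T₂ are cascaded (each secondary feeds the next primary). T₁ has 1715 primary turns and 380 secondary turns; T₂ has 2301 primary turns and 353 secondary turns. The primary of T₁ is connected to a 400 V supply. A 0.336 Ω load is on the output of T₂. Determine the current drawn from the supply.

I_supply ≈ 1.38 A

Secondary of T₁: V = 400.00 × 380/1715 = 88.630 V.
Secondary of T₂: V = 88.630 × 353/2301 = 13.597 V.
I_load = 13.597/0.336 = 40.467 A, so P_out = 13.597 × 40.467 = 550.22 W.
All ideal ⇒ P_in = P_out, so I_supply = 550.22/400 = 1.38 A.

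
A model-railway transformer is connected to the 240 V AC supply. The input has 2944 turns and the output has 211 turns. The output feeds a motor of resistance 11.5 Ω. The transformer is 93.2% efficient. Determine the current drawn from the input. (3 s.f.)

I_in ≈ 0.115 A

V_out = 240 × 211/2944 = 17.201 V.
I_out = V_out/R = 17.201/11.5 = 1.4957 A.
P_out = V_out I_out = 17.201 × 1.4957 = 25.728 W.
P_in = P_out/η = 25.728/0.932 = 27.606 W.
I_in = P_in/V_in = 27.606/240 = 0.115 A.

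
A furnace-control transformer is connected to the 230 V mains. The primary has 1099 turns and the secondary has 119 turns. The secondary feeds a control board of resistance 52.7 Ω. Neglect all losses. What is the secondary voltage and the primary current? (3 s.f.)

V_s = V_p × N_s/N_p = 230 × 119/1099 = 24.904 V.
I_s = V_s/R = 24.904/52.7 = 0.47257 A.
I_p = I_s × N_s/N_p = 0.47257 × 119/1099 = 0.0512 A.

V_s ≈ 24.9 V, I_p ≈ 0.0512 A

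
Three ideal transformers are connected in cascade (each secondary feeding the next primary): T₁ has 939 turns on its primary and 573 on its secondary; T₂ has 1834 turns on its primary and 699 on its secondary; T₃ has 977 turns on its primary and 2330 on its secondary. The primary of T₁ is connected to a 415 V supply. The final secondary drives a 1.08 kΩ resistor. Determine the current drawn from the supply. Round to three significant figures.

Secondary of T₁: V = 415.00 × 573/939 = 253.24 V.
Secondary of T₂: V = 253.24 × 699/1834 = 96.519 V.
Secondary of T₃: V = 96.519 × 2330/977 = 230.18 V.
I_load = 230.18/1080 = 0.21313 A, so P_out = 230.18 × 0.21313 = 49.060 W.
All ideal ⇒ P_in = P_out, so I_supply = 49.060/415 = 0.118 A.

I_supply ≈ 0.118 A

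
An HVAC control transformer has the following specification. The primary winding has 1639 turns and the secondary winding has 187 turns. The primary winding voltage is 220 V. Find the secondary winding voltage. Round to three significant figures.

V_s/V_p = N_s/N_p, so V_s = 220 × 187/1639 = 25.1 V.

V_s ≈ 25.1 V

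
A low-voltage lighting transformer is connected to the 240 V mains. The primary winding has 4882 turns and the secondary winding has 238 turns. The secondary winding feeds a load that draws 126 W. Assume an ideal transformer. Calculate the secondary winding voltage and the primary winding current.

V_s = V_p × N_s/N_p = 240 × 238/4882 = 11.700 V.
I_s = P/V_s = 126/11.700 = 10.769 A.
I_p = I_s × N_s/N_p = 10.769 × 238/4882 = 0.525 A.

V_s ≈ 11.7 V, I_p ≈ 0.525 A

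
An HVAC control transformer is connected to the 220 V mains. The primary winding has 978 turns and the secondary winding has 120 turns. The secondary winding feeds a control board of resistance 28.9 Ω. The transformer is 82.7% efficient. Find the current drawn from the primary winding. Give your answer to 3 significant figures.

I_p ≈ 0.139 A

V_s = 220 × 120/978 = 26.994 V.
I_s = V_s/R = 26.994/28.9 = 0.93404 A.
P_out = V_s I_s = 26.994 × 0.93404 = 25.213 W.
P_in = P_out/η = 25.213/0.827 = 30.488 W.
I_p = P_in/V_p = 30.488/220 = 0.139 A.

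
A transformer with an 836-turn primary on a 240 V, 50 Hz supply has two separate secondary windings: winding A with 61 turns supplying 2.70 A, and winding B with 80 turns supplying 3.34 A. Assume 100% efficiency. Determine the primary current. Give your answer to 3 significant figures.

V_A = 240 × 61/836 = 17.512 V; V_B = 240 × 80/836 = 22.967 V.
P_out = V_A I_A + V_B I_B = 17.512×2.70 + 22.967×3.34 = 47.282 + 76.708 = 123.99 W.
Ideal ⇒ P_in = P_out, so I_p = P_out/V_p = 123.99/240 = 0.517 A.

I_p ≈ 0.517 A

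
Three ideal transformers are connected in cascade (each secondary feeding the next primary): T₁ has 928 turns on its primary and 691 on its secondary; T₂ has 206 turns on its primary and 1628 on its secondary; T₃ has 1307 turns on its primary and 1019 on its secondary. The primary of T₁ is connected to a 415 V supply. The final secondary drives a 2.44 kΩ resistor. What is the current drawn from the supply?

I_supply ≈ 3.58 A

Secondary of T₁: V = 415.00 × 691/928 = 309.01 V.
Secondary of T₂: V = 309.01 × 1628/206 = 2442.1 V.
Secondary of T₃: V = 2442.1 × 1019/1307 = 1904.0 V.
I_load = 1904.0/2440 = 0.78032 A, so P_out = 1904.0 × 0.78032 = 1485.7 W.
All ideal ⇒ P_in = P_out, so I_supply = 1485.7/415 = 3.58 A.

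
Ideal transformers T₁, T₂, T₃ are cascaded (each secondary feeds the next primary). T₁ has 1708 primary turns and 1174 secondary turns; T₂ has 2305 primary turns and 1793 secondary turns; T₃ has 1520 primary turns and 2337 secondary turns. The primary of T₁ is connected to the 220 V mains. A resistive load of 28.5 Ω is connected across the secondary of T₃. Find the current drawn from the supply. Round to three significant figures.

After T₁: V = 220.00 × 1174/1708 = 151.22 V.
After T₂: V = 151.22 × 1793/2305 = 117.63 V.
After T₃: V = 117.63 × 2337/1520 = 180.85 V.
I_load = 180.85/28.5 = 6.3457 A, so P_out = 180.85 × 6.3457 = 1147.7 W.
All ideal ⇒ P_in = P_out, so I_supply = 1147.7/220 = 5.22 A.

I_supply ≈ 5.22 A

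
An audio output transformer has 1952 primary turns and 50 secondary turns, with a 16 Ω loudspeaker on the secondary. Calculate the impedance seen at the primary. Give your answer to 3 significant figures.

Z_p ≈ 24400 Ω

Z_p = (N_p/N_s)² × Z_s = (1952/50)² × 16 = 24400 Ω.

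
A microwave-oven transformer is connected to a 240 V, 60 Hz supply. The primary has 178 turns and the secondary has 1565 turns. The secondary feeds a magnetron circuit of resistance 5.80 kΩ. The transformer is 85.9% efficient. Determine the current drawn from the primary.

I_p ≈ 3.72 A

V_s = 240 × 1565/178 = 2110.1 V.
I_s = V_s/R = 2110.1/5800 = 0.36381 A.
P_out = V_s I_s = 2110.1 × 0.36381 = 767.69 W.
P_in = P_out/η = 767.69/0.859 = 893.70 W.
I_p = P_in/V_p = 893.70/240 = 3.72 A.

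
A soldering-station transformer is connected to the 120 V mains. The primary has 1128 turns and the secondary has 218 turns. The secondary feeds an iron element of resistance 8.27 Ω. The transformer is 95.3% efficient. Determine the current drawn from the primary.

I_p ≈ 0.569 A

V_s = 120 × 218/1128 = 23.191 V.
I_s = V_s/R = 23.191/8.27 = 2.8043 A.
P_out = V_s I_s = 23.191 × 2.8043 = 65.036 W.
P_in = P_out/η = 65.036/0.953 = 68.243 W.
I_p = P_in/V_p = 68.243/120 = 0.569 A.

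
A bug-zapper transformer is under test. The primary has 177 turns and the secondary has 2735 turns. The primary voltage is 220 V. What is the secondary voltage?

V_s/V_p = N_s/N_p, so V_s = 220 × 2735/177 = 3400 V.

V_s ≈ 3400 V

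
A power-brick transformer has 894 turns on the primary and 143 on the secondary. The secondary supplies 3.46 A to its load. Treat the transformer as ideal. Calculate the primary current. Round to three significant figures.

For an ideal transformer I_p/I_s = N_s/N_p, so I_p = 3.46 × 143/894 = 0.553 A.

I_p ≈ 0.553 A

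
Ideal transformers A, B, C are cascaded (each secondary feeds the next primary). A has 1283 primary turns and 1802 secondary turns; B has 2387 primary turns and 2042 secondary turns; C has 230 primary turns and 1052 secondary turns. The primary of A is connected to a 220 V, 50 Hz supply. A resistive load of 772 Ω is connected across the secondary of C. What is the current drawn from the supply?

Secondary of A: V = 220.00 × 1802/1283 = 308.99 V.
Secondary of B: V = 308.99 × 2042/2387 = 264.33 V.
Secondary of C: V = 264.33 × 1052/230 = 1209.0 V.
I_load = 1209.0/772 = 1.5661 A, so P_out = 1209.0 × 1.5661 = 1893.5 W.
All ideal ⇒ P_in = P_out, so I_supply = 1893.5/220 = 8.61 A.

I_supply ≈ 8.61 A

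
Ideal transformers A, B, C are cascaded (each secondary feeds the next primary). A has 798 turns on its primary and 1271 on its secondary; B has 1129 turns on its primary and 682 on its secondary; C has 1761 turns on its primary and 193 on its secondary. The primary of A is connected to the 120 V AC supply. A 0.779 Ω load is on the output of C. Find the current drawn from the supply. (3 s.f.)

Secondary of A: V = 120.00 × 1271/798 = 191.13 V.
Secondary of B: V = 191.13 × 682/1129 = 115.46 V.
Secondary of C: V = 115.46 × 193/1761 = 12.654 V.
I_load = 12.654/0.779 = 16.243 A, so P_out = 12.654 × 16.243 = 205.54 W.
All ideal ⇒ P_in = P_out, so I_supply = 205.54/120 = 1.71 A.

I_supply ≈ 1.71 A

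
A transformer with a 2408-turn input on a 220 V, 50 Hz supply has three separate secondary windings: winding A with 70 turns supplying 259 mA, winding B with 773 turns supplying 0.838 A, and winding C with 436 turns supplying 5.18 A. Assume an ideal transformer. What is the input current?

V_A = 220 × 70/2408 = 6.3953 V; V_B = 220 × 773/2408 = 70.623 V; V_C = 220 × 436/2408 = 39.834 V.
P_out = V_A I_A + V_B I_B + V_C I_C = 6.3953×0.259 + 70.623×0.838 + 39.834×5.18 = 1.6564 + 59.182 + 206.34 = 267.18 W.
Ideal ⇒ P_in = P_out, so I_in = P_out/V_in = 267.18/220 = 1.21 A.

I_in ≈ 1.21 A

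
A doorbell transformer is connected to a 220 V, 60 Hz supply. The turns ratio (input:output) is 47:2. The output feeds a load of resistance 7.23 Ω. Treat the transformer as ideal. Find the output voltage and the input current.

V_out ≈ 9.36 V, I_in ≈ 0.0551 A

V_out = V_in × N_out/N_in = 220 × 2/47 = 9.3617 V.
I_out = V_out/R = 9.3617/7.23 = 1.2948 A.
I_in = I_out × N_out/N_in = 1.2948 × 2/47 = 0.0551 A.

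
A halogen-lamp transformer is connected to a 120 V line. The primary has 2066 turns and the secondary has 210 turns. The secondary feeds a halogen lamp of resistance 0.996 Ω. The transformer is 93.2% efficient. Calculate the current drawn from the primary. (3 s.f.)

I_p ≈ 1.34 A

V_s = 120 × 210/2066 = 12.197 V.
I_s = V_s/R = 12.197/0.996 = 12.246 A.
P_out = V_s I_s = 12.197 × 12.246 = 149.38 W.
P_in = P_out/η = 149.38/0.932 = 160.27 W.
I_p = P_in/V_p = 160.27/120 = 1.34 A.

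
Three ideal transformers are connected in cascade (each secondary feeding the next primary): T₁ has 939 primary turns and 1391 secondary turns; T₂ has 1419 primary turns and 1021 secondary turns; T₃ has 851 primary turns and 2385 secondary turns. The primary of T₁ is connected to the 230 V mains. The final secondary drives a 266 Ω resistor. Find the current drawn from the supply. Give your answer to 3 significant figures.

Secondary of T₁: V = 230.00 × 1391/939 = 340.71 V.
Secondary of T₂: V = 340.71 × 1021/1419 = 245.15 V.
Secondary of T₃: V = 245.15 × 2385/851 = 687.06 V.
I_load = 687.06/266 = 2.5829 A, so P_out = 687.06 × 2.5829 = 1774.6 W.
All ideal ⇒ P_in = P_out, so I_supply = 1774.6/230 = 7.72 A.

I_supply ≈ 7.72 A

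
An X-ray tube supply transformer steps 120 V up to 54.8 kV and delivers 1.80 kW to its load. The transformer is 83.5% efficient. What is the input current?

P_in = P_out/η = 1800/0.835 = 2155.7 W.
I_in = P_in/V_in = 2155.7/120 = 18.0 A.

I_in ≈ 18.0 A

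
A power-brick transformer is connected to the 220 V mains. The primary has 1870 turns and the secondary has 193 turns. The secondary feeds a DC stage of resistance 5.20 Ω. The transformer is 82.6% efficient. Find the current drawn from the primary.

I_p ≈ 0.546 A

V_s = 220 × 193/1870 = 22.706 V.
I_s = V_s/R = 22.706/5.20 = 4.3665 A.
P_out = V_s I_s = 22.706 × 4.3665 = 99.146 W.
P_in = P_out/η = 99.146/0.826 = 120.03 W.
I_p = P_in/V_p = 120.03/220 = 0.546 A.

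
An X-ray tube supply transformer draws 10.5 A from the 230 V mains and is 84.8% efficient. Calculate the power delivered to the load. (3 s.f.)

P_out ≈ 2050 W

P_in = V_p I_p = 230 × 10.5 = 2415.0 W.
P_out = η P_in = 0.848 × 2415.0 = 2050 W.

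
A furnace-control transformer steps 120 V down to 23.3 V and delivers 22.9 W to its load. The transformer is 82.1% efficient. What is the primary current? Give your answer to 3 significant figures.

I_p ≈ 0.232 A

P_in = P_out/η = 22.9/0.821 = 27.893 W.
I_p = P_in/V_p = 27.893/120 = 0.232 A.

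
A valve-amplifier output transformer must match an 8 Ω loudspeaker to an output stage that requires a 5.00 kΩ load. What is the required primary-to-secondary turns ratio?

N_p/N_s ≈ 25.0

Z_p/Z_s = (N_p/N_s)², so N_p/N_s = √(5000/8) = √625 = 25.0.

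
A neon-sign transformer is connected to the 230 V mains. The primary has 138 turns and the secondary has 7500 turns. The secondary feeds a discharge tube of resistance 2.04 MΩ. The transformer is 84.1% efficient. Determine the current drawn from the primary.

V_s = 230 × 7500/138 = 12500 V.
I_s = V_s/R = 12500/(2.04×10^6) = 0.0061275 A.
P_out = V_s I_s = 12500 × 0.0061275 = 76.593 W.
P_in = P_out/η = 76.593/0.841 = 91.074 W.
I_p = P_in/V_p = 91.074/230 = 0.396 A.

I_p ≈ 0.396 A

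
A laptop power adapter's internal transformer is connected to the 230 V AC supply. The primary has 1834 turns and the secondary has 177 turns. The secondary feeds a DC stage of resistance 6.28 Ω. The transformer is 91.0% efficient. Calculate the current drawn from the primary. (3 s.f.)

V_s = 230 × 177/1834 = 22.197 V.
I_s = V_s/R = 22.197/6.28 = 3.5346 A.
P_out = V_s I_s = 22.197 × 3.5346 = 78.459 W.
P_in = P_out/η = 78.459/0.910 = 86.219 W.
I_p = P_in/V_p = 86.219/230 = 0.375 A.

I_p ≈ 0.375 A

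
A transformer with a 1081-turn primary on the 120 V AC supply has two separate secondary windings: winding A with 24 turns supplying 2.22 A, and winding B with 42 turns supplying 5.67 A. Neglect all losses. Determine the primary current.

I_p ≈ 0.270 A

V_A = 120 × 24/1081 = 2.6642 V; V_B = 120 × 42/1081 = 4.6623 V.
P_out = V_A I_A + V_B I_B = 2.6642×2.22 + 4.6623×5.67 = 5.9145 + 26.436 = 32.350 W.
Ideal ⇒ P_in = P_out, so I_p = P_out/V_p = 32.350/120 = 0.270 A.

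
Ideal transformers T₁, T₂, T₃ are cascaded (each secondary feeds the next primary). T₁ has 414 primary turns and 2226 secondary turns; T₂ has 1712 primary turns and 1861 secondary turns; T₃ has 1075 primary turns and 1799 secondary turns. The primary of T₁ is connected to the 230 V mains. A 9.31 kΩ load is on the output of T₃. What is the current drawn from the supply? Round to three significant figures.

Secondary of T₁: V = 230.00 × 2226/414 = 1236.7 V.
Secondary of T₂: V = 1236.7 × 1861/1712 = 1344.3 V.
Secondary of T₃: V = 1344.3 × 1799/1075 = 2249.7 V.
I_load = 2249.7/9310 = 0.24164 A, so P_out = 2249.7 × 0.24164 = 543.61 W.
All ideal ⇒ P_in = P_out, so I_supply = 543.61/230 = 2.36 A.

I_supply ≈ 2.36 A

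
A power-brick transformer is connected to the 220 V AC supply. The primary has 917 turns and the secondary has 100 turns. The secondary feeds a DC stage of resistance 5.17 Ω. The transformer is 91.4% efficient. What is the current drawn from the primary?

V_s = 220 × 100/917 = 23.991 V.
I_s = V_s/R = 23.991/5.17 = 4.6405 A.
P_out = V_s I_s = 23.991 × 4.6405 = 111.33 W.
P_in = P_out/η = 111.33/0.914 = 121.81 W.
I_p = P_in/V_p = 121.81/220 = 0.554 A.

I_p ≈ 0.554 A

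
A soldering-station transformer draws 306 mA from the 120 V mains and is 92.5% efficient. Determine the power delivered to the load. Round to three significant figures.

P_out ≈ 34.0 W

P_in = V_p I_p = 120 × 0.306 = 36.720 W.
P_out = η P_in = 0.925 × 36.720 = 34.0 W.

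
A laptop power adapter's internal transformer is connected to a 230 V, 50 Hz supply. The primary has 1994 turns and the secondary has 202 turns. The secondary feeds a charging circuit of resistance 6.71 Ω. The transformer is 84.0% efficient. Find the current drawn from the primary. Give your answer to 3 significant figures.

V_s = 230 × 202/1994 = 23.300 V.
I_s = V_s/R = 23.300/6.71 = 3.4724 A.
P_out = V_s I_s = 23.300 × 3.4724 = 80.907 W.
P_in = P_out/η = 80.907/0.840 = 96.318 W.
I_p = P_in/V_p = 96.318/230 = 0.419 A.

I_p ≈ 0.419 A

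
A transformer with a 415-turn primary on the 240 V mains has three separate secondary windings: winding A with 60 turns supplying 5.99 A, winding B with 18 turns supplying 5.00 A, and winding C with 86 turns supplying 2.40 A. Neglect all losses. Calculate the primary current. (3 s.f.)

V_A = 240 × 60/415 = 34.699 V; V_B = 240 × 18/415 = 10.410 V; V_C = 240 × 86/415 = 49.735 V.
P_out = V_A I_A + V_B I_B + V_C I_C = 34.699×5.99 + 10.410×5.00 + 49.735×2.40 = 207.85 + 52.048 + 119.36 = 379.26 W.
Ideal ⇒ P_in = P_out, so I_p = P_out/V_p = 379.26/240 = 1.58 A.

I_p ≈ 1.58 A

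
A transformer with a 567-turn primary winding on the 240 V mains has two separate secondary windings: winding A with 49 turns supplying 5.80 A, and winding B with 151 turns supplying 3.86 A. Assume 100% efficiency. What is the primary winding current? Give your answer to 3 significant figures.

V_A = 240 × 49/567 = 20.741 V; V_B = 240 × 151/567 = 63.915 V.
P_out = V_A I_A + V_B I_B = 20.741×5.80 + 63.915×3.86 = 120.30 + 246.71 = 367.01 W.
Ideal ⇒ P_in = P_out, so I_p = P_out/V_p = 367.01/240 = 1.53 A.

I_p ≈ 1.53 A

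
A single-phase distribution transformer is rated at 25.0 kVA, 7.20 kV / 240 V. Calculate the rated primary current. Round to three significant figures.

I_p ≈ 3.47 A

I_p = S/V_p = 25000/7200 = 3.47 A.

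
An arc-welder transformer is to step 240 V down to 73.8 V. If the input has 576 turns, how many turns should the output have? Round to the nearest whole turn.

N_out = 177 turns

N_out/N_in = V_out/V_in, so N_out = 576 × 73.8/240 = 177.1 ≈ 177 turns.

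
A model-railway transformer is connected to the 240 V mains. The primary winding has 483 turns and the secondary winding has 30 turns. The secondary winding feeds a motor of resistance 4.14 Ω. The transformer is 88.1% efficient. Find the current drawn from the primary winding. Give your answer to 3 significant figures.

I_p ≈ 0.254 A

V_s = 240 × 30/483 = 14.907 V.
I_s = V_s/R = 14.907/4.14 = 3.6007 A.
P_out = V_s I_s = 14.907 × 3.6007 = 53.675 W.
P_in = P_out/η = 53.675/0.881 = 60.925 W.
I_p = P_in/V_p = 60.925/240 = 0.254 A.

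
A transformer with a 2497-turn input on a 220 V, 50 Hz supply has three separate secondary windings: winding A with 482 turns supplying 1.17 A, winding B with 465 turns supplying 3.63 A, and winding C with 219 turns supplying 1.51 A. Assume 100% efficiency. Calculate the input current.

I_in ≈ 1.03 A

V_A = 220 × 482/2497 = 42.467 V; V_B = 220 × 465/2497 = 40.969 V; V_C = 220 × 219/2497 = 19.295 V.
P_out = V_A I_A + V_B I_B + V_C I_C = 42.467×1.17 + 40.969×3.63 + 19.295×1.51 = 49.686 + 148.72 + 29.136 = 227.54 W.
Ideal ⇒ P_in = P_out, so I_in = P_out/V_in = 227.54/220 = 1.03 A.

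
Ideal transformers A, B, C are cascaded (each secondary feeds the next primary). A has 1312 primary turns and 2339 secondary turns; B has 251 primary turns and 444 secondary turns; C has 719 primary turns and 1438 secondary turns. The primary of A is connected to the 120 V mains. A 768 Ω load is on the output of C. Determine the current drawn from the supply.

I_supply ≈ 6.22 A

After A: V = 120.00 × 2339/1312 = 213.93 V.
After B: V = 213.93 × 444/251 = 378.43 V.
After C: V = 378.43 × 1438/719 = 756.86 V.
I_load = 756.86/768 = 0.98550 A, so P_out = 756.86 × 0.98550 = 745.89 W.
All ideal ⇒ P_in = P_out, so I_supply = 745.89/120 = 6.22 A.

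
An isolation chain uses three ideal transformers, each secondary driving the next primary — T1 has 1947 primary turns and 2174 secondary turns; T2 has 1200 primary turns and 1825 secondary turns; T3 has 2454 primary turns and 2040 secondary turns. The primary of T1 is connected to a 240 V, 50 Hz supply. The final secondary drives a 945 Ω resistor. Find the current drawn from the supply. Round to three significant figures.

I_supply ≈ 0.506 A

Secondary of T1: V = 240.00 × 2174/1947 = 267.98 V.
Secondary of T2: V = 267.98 × 1825/1200 = 407.56 V.
Secondary of T3: V = 407.56 × 2040/2454 = 338.80 V.
I_load = 338.80/945 = 0.35852 A, so P_out = 338.80 × 0.35852 = 121.47 W.
All ideal ⇒ P_in = P_out, so I_supply = 121.47/240 = 0.506 A.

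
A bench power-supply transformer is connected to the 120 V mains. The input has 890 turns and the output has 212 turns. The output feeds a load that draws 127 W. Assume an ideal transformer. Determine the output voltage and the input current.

V_out = V_in × N_out/N_in = 120 × 212/890 = 28.584 V.
I_out = P/V_out = 127/28.584 = 4.4430 A.
I_in = I_out × N_out/N_in = 4.4430 × 212/890 = 1.06 A.

V_out ≈ 28.6 V, I_in ≈ 1.06 A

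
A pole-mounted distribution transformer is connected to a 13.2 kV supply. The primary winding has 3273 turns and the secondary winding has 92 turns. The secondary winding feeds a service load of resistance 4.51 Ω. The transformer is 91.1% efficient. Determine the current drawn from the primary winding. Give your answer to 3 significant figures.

I_p ≈ 2.54 A

V_s = 13200 × 92/3273 = 371.04 V.
I_s = V_s/R = 371.04/4.51 = 82.270 A.
P_out = V_s I_s = 371.04 × 82.270 = 30525 W.
P_in = P_out/η = 30525/0.911 = 33507 W.
I_p = P_in/V_p = 33507/13200 = 2.54 A.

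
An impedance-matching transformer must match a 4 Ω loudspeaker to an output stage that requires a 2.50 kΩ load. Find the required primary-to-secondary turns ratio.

Z_p/Z_s = (N_p/N_s)², so N_p/N_s = √(2500/4) = √625 = 25.0.

N_p/N_s ≈ 25.0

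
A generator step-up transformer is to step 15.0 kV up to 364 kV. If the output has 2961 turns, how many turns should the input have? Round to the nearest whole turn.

N_in = 122 turns

N_in/N_out = V_in/V_out, so N_in = 2961 × 15000/364000 = 122.0 ≈ 122 turns.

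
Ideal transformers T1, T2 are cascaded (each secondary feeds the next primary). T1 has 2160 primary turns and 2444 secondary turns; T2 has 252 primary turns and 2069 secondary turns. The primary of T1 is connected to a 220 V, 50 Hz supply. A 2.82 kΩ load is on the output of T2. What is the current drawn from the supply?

I_supply ≈ 6.73 A

Secondary of T1: V = 220.00 × 2444/2160 = 248.93 V.
Secondary of T2: V = 248.93 × 2069/252 = 2043.8 V.
I_load = 2043.8/2820 = 0.72474 A, so P_out = 2043.8 × 0.72474 = 1481.2 W.
All ideal ⇒ P_in = P_out, so I_supply = 1481.2/220 = 6.73 A.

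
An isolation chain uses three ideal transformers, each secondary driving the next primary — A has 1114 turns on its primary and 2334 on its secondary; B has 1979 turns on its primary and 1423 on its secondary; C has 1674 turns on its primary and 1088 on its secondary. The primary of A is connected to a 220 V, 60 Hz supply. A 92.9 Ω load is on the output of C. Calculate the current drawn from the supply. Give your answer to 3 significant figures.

Secondary of A: V = 220.00 × 2334/1114 = 460.93 V.
Secondary of B: V = 460.93 × 1423/1979 = 331.43 V.
Secondary of C: V = 331.43 × 1088/1674 = 215.41 V.
I_load = 215.41/92.9 = 2.3188 A, so P_out = 215.41 × 2.3188 = 499.49 W.
All ideal ⇒ P_in = P_out, so I_supply = 499.49/220 = 2.27 A.

I_supply ≈ 2.27 A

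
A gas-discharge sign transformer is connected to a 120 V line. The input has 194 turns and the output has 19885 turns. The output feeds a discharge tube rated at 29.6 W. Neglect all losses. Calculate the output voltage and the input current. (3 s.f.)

V_out ≈ 12300 V, I_in ≈ 0.247 A

V_out = V_in × N_out/N_in = 120 × 19885/194 = 12300 V.
I_out = P/V_out = 29.6/12300 = 0.0024065 A.
I_in = I_out × N_out/N_in = 0.0024065 × 19885/194 = 0.247 A.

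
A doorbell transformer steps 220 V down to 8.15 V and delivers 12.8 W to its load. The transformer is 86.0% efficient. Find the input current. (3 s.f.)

P_in = P_out/η = 12.8/0.860 = 14.884 W.
I_in = P_in/V_in = 14.884/220 = 0.0677 A.

I_in ≈ 0.0677 A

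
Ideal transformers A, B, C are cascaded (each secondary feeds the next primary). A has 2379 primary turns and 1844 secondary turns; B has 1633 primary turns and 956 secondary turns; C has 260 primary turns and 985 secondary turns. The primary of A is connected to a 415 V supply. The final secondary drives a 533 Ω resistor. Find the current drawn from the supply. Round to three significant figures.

After A: V = 415.00 × 1844/2379 = 321.67 V.
After B: V = 321.67 × 956/1633 = 188.32 V.
After C: V = 188.32 × 985/260 = 713.43 V.
I_load = 713.43/533 = 1.3385 A, so P_out = 713.43 × 1.3385 = 954.93 W.
All ideal ⇒ P_in = P_out, so I_supply = 954.93/415 = 2.30 A.

I_supply ≈ 2.30 A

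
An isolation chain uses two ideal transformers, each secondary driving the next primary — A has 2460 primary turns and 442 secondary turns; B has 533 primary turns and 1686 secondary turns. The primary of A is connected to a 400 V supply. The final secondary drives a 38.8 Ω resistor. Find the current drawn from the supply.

After A: V = 400.00 × 442/2460 = 71.870 V.
After B: V = 71.870 × 1686/533 = 227.34 V.
I_load = 227.34/38.8 = 5.8593 A, so P_out = 227.34 × 5.8593 = 1332.1 W.
All ideal ⇒ P_in = P_out, so I_supply = 1332.1/400 = 3.33 A.

I_supply ≈ 3.33 A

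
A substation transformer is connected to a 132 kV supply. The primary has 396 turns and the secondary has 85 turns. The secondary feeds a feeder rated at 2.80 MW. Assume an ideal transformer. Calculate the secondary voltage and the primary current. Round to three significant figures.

V_s ≈ 28300 V, I_p ≈ 21.2 A

V_s = V_p × N_s/N_p = 132000 × 85/396 = 28333 V.
I_s = P/V_s = 2.80×10^6/28333 = 98.824 A.
I_p = I_s × N_s/N_p = 98.824 × 85/396 = 21.2 A.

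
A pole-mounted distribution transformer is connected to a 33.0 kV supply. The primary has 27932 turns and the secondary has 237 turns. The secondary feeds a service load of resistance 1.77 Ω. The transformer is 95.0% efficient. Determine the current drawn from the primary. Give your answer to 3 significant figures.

I_p ≈ 1.41 A

V_s = 33000 × 237/27932 = 280.00 V.
I_s = V_s/R = 280.00/1.77 = 158.19 A.
P_out = V_s I_s = 280.00 × 158.19 = 44294 W.
P_in = P_out/η = 44294/0.950 = 46626 W.
I_p = P_in/V_p = 46626/33000 = 1.41 A.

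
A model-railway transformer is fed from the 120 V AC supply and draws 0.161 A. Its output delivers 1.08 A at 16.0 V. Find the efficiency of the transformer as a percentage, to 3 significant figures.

P_in = 120 × 0.161 = 19.3200 W.
P_out = 16.0 × 1.08 = 17.2800 W.
η = P_out/P_in = 17.2800/19.3200 = 0.894.

η ≈ 89.4%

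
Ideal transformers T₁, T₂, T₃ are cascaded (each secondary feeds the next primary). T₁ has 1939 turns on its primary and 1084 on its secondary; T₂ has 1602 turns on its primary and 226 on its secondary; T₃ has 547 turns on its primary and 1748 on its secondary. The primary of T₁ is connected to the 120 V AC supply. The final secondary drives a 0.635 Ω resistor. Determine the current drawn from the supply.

Secondary of T₁: V = 120.00 × 1084/1939 = 67.086 V.
Secondary of T₂: V = 67.086 × 226/1602 = 9.4641 V.
Secondary of T₃: V = 9.4641 × 1748/547 = 30.244 V.
I_load = 30.244/0.635 = 47.628 A, so P_out = 30.244 × 47.628 = 1440.4 W.
All ideal ⇒ P_in = P_out, so I_supply = 1440.4/120 = 12.0 A.

I_supply ≈ 12.0 A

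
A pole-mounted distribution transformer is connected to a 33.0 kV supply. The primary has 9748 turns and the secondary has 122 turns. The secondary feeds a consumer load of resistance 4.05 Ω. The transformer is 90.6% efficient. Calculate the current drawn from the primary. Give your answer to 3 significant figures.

V_s = 33000 × 122/9748 = 413.01 V.
I_s = V_s/R = 413.01/4.05 = 101.98 A.
P_out = V_s I_s = 413.01 × 101.98 = 42117 W.
P_in = P_out/η = 42117/0.906 = 46487 W.
I_p = P_in/V_p = 46487/33000 = 1.41 A.

I_p ≈ 1.41 A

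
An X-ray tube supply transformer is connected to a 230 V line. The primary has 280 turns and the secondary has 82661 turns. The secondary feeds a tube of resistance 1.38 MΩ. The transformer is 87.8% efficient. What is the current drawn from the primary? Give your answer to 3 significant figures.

V_s = 230 × 82661/280 = 67900 V.
I_s = V_s/R = 67900/(1.38×10^6) = 0.049203 A.
P_out = V_s I_s = 67900 × 0.049203 = 3340.9 W.
P_in = P_out/η = 3340.9/0.878 = 3805.1 W.
I_p = P_in/V_p = 3805.1/230 = 16.5 A.

I_p ≈ 16.5 A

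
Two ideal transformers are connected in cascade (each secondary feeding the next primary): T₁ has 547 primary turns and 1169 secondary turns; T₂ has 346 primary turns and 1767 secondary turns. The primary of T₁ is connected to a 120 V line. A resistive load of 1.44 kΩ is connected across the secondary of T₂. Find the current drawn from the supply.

I_supply ≈ 9.93 A

After T₁: V = 120.00 × 1169/547 = 256.45 V.
After T₂: V = 256.45 × 1767/346 = 1309.7 V.
I_load = 1309.7/1440 = 0.90951 A, so P_out = 1309.7 × 0.90951 = 1191.2 W.
All ideal ⇒ P_in = P_out, so I_supply = 1191.2/120 = 9.93 A.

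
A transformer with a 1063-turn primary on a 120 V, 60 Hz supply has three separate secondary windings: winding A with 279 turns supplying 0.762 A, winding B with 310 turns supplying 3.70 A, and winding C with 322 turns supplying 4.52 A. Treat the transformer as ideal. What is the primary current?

I_p ≈ 2.65 A

V_A = 120 × 279/1063 = 31.496 V; V_B = 120 × 310/1063 = 34.995 V; V_C = 120 × 322/1063 = 36.350 V.
P_out = V_A I_A + V_B I_B + V_C I_C = 31.496×0.762 + 34.995×3.70 + 36.350×4.52 = 24.000 + 129.48 + 164.30 = 317.78 W.
Ideal ⇒ P_in = P_out, so I_p = P_out/V_p = 317.78/120 = 2.65 A.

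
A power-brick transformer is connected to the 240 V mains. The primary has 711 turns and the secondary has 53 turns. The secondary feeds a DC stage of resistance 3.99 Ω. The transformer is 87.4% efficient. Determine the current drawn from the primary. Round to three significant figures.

I_p ≈ 0.382 A

V_s = 240 × 53/711 = 17.890 V.
I_s = V_s/R = 17.890/3.99 = 4.4838 A.
P_out = V_s I_s = 17.890 × 4.4838 = 80.216 W.
P_in = P_out/η = 80.216/0.874 = 91.781 W.
I_p = P_in/V_p = 91.781/240 = 0.382 A.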